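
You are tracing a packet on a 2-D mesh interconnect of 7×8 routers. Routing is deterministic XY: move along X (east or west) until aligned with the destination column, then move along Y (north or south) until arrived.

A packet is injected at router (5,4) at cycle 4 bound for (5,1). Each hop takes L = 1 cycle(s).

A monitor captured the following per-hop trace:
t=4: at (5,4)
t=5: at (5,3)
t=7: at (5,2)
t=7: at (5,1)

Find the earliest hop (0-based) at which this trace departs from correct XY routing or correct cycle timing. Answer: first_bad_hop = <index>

hop 1: step (+0,-1), +1 cyc — ok
hop 2: step (+0,-1), +2 cyc — BAD: Δcyc=2≠L

first_bad_hop = 2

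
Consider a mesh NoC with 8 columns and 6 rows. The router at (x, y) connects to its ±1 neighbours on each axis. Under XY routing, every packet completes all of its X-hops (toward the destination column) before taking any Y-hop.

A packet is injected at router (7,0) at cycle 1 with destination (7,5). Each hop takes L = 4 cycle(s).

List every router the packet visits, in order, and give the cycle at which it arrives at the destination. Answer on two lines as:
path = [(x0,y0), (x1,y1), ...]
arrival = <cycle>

#0 — 7,0 | c1
#1 — 7,1 | c5 | N
#2 — 7,2 | c9 | N
#3 — 7,3 | c13 | N
#4 — 7,4 | c17 | N
#5 — 7,5 | c21 | N

path = [(7,0), (7,1), (7,2), (7,3), (7,4), (7,5)]
arrival = 21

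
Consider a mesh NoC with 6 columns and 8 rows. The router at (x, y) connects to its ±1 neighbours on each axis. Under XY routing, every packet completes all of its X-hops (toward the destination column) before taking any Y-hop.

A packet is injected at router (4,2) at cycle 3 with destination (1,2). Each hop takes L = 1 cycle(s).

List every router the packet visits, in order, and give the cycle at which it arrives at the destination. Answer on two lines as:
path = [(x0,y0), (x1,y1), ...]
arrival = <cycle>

[0] x=4 y=2 t=3
[1] x=3 y=2 t=4 →W
[2] x=2 y=2 t=5 →W
[3] x=1 y=2 t=6 →W

path = [(4,2), (3,2), (2,2), (1,2)]
arrival = 6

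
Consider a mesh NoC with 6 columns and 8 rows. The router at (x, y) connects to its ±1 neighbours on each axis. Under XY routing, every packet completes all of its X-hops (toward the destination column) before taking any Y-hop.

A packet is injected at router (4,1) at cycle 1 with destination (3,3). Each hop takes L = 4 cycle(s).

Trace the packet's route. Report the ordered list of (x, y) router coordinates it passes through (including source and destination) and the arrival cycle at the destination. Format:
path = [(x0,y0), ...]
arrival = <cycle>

path = [(4,1), (3,1), (3,2), (3,3)]
arrival = 13

#0 — 4,1 | c1
#1 — 3,1 | c5 | W
#2 — 3,2 | c9 | N
#3 — 3,3 | c13 | N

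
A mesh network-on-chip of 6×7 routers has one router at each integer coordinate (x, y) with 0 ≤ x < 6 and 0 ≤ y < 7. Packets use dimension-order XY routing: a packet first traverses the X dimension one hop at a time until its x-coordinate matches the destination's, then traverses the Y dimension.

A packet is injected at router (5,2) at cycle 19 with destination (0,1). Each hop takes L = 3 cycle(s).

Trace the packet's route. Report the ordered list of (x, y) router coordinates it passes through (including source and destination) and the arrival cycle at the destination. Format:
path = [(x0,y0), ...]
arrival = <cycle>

path = [(5,2), (4,2), (3,2), (2,2), (1,2), (0,2), (0,1)]
arrival = 37

  0. router=(5,2) cycle=19 (inject)
  1. router=(4,2) cycle=22 dir=W
  2. router=(3,2) cycle=25 dir=W
  3. router=(2,2) cycle=28 dir=W
  4. router=(1,2) cycle=31 dir=W
  5. router=(0,2) cycle=34 dir=W
  6. router=(0,1) cycle=37 dir=S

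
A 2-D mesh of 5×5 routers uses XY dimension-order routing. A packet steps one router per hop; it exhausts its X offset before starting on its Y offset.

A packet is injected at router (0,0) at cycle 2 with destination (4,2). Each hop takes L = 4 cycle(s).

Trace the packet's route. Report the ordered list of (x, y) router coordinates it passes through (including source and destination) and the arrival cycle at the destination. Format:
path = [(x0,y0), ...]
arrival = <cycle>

path = [(0,0), (1,0), (2,0), (3,0), (4,0), (4,1), (4,2)]
arrival = 26

[0] x=0 y=0 t=2
[1] x=1 y=0 t=6 →E
[2] x=2 y=0 t=10 →E
[3] x=3 y=0 t=14 →E
[4] x=4 y=0 t=18 →E
[5] x=4 y=1 t=22 →N
[6] x=4 y=2 t=26 →N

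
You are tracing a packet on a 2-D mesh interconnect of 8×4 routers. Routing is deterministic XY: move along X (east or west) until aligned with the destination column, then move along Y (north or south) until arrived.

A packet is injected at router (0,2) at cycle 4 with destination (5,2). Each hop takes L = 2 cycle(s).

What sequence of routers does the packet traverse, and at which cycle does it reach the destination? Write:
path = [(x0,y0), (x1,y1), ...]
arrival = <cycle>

t=4: at (0,2)
t=6: at (1,2) after E
t=8: at (2,2) after E
t=10: at (3,2) after E
t=12: at (4,2) after E
t=14: at (5,2) after E

path = [(0,2), (1,2), (2,2), (3,2), (4,2), (5,2)]
arrival = 14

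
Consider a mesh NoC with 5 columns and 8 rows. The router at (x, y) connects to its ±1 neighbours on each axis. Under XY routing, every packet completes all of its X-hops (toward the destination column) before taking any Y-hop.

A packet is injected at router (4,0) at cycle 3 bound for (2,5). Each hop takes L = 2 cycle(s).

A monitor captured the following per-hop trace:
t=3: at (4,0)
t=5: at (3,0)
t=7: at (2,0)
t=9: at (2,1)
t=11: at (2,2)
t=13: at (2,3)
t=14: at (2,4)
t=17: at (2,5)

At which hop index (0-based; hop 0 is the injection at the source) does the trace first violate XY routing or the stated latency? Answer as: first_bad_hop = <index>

[1] (-1,+0) / 2c ⇒ ok
[2] (-1,+0) / 2c ⇒ ok
[3] (+0,+1) / 2c ⇒ ok
[4] (+0,+1) / 2c ⇒ ok
[5] (+0,+1) / 2c ⇒ ok
[6] (+0,+1) / 1c ⇒ BAD: Δcyc=1≠L

first_bad_hop = 6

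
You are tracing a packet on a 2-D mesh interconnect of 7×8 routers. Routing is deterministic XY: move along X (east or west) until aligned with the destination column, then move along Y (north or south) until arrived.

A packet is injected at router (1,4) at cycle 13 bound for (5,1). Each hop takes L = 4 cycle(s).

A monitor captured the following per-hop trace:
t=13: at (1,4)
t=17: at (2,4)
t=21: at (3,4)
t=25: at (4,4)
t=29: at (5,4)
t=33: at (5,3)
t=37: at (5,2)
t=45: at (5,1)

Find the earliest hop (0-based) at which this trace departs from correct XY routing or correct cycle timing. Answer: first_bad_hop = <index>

hop 1: step (+1,+0), +4 cyc — ok
hop 2: step (+1,+0), +4 cyc — ok
hop 3: step (+1,+0), +4 cyc — ok
hop 4: step (+1,+0), +4 cyc — ok
hop 5: step (+0,-1), +4 cyc — ok
hop 6: step (+0,-1), +4 cyc — ok
hop 7: step (+0,-1), +8 cyc — BAD: Δcyc=8≠L

first_bad_hop = 7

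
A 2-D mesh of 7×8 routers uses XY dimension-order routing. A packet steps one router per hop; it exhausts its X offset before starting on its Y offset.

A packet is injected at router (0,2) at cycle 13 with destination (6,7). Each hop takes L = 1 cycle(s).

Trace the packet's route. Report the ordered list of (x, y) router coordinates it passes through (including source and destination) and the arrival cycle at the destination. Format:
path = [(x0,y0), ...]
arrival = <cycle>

  0. router=(0,2) cycle=13 (inject)
  1. router=(1,2) cycle=14 dir=E
  2. router=(2,2) cycle=15 dir=E
  3. router=(3,2) cycle=16 dir=E
  4. router=(4,2) cycle=17 dir=E
  5. router=(5,2) cycle=18 dir=E
  6. router=(6,2) cycle=19 dir=E
  7. router=(6,3) cycle=20 dir=N
  8. router=(6,4) cycle=21 dir=N
  9. router=(6,5) cycle=22 dir=N
  10. router=(6,6) cycle=23 dir=N
  11. router=(6,7) cycle=24 dir=N

path = [(0,2), (1,2), (2,2), (3,2), (4,2), (5,2), (6,2), (6,3), (6,4), (6,5), (6,6), (6,7)]
arrival = 24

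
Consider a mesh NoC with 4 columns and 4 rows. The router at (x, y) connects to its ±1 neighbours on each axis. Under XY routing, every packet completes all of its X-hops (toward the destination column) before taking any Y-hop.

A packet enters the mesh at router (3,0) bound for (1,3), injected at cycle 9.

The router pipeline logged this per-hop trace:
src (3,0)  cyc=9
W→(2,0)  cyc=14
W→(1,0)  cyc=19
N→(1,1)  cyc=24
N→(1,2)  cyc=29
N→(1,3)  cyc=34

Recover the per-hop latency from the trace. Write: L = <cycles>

From hop 0 (9) to hop 1 (14): +5 cycles.
That increment is L by definition: L = 5.

L = 5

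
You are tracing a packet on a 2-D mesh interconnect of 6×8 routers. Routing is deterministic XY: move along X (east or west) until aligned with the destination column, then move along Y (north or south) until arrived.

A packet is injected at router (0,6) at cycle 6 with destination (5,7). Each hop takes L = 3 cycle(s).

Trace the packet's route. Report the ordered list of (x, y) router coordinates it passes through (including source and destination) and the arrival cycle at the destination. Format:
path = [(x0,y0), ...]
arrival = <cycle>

t=6: at (0,6)
t=9: at (1,6) after E
t=12: at (2,6) after E
t=15: at (3,6) after E
t=18: at (4,6) after E
t=21: at (5,6) after E
t=24: at (5,7) after N

path = [(0,6), (1,6), (2,6), (3,6), (4,6), (5,6), (5,7)]
arrival = 24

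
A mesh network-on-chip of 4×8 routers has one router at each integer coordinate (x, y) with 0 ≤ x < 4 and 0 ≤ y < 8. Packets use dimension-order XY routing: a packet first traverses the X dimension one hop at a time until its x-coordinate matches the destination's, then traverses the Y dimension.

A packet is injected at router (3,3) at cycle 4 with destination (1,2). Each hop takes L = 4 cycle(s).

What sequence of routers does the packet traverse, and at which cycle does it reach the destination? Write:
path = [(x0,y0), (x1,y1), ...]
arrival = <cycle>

path = [(3,3), (2,3), (1,3), (1,2)]
arrival = 16

t=4: at (3,3)
t=8: at (2,3) after W
t=12: at (1,3) after W
t=16: at (1,2) after S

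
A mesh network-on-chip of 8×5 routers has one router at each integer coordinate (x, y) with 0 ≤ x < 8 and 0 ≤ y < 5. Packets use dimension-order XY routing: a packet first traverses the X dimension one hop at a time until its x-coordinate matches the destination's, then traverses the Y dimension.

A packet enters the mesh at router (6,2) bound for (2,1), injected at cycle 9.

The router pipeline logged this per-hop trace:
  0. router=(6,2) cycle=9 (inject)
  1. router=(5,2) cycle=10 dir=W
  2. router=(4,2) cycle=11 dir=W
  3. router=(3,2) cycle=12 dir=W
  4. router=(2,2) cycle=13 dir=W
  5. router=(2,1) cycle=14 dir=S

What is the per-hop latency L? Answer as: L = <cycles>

L = 1

From hop 0 (9) to hop 1 (10): +1 cycles.
Per-hop latency L = Δcyc = 1.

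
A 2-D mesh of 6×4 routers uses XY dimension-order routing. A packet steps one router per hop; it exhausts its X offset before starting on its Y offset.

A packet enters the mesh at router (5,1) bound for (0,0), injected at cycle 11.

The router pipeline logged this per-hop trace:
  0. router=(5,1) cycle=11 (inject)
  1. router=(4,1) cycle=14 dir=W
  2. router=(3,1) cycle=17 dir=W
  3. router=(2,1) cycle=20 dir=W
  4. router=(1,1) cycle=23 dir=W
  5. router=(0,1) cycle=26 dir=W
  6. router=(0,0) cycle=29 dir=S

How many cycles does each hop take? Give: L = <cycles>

L = 3

cyc[1] − cyc[0] = 14 − 11 = 3.
Per-hop latency L = Δcyc = 3.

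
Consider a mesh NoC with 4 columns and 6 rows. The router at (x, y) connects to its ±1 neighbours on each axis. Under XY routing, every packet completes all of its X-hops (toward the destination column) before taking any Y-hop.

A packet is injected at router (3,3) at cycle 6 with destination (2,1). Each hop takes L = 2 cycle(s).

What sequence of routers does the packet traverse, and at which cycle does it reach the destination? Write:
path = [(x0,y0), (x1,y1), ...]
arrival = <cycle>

hop 0: (3,3) @ cyc 6
hop 1: (2,3) @ cyc 8  [W]
hop 2: (2,2) @ cyc 10  [S]
hop 3: (2,1) @ cyc 12  [S]

path = [(3,3), (2,3), (2,2), (2,1)]
arrival = 12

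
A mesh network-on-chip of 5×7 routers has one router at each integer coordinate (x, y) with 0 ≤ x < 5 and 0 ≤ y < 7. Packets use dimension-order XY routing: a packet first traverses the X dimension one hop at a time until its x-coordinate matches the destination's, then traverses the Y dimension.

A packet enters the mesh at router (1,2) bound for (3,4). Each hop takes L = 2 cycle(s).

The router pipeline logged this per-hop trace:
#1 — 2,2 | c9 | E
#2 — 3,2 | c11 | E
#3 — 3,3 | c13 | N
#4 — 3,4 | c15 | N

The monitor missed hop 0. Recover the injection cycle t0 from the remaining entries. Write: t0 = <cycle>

Hop 1 reached at cycle 9; hop k is at t0 + k·L.
So t0 = 9 − 1·2 = 7.

t0 = 7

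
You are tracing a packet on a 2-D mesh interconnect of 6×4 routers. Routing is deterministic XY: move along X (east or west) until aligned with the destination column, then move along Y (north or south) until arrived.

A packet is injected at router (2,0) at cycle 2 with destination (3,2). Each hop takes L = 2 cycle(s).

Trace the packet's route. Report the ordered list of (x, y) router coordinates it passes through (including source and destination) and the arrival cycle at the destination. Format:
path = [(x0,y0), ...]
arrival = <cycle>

path = [(2,0), (3,0), (3,1), (3,2)]
arrival = 8

[0] x=2 y=0 t=2
[1] x=3 y=0 t=4 →E
[2] x=3 y=1 t=6 →N
[3] x=3 y=2 t=8 →N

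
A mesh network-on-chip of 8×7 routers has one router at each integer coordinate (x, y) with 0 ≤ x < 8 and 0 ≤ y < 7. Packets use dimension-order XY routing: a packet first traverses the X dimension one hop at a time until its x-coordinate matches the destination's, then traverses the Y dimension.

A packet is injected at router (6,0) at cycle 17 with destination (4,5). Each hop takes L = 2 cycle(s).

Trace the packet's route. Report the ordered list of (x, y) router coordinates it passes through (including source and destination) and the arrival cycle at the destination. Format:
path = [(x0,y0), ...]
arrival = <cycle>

#0 — 6,0 | c17
#1 — 5,0 | c19 | W
#2 — 4,0 | c21 | W
#3 — 4,1 | c23 | N
#4 — 4,2 | c25 | N
#5 — 4,3 | c27 | N
#6 — 4,4 | c29 | N
#7 — 4,5 | c31 | N

path = [(6,0), (5,0), (4,0), (4,1), (4,2), (4,3), (4,4), (4,5)]
arrival = 31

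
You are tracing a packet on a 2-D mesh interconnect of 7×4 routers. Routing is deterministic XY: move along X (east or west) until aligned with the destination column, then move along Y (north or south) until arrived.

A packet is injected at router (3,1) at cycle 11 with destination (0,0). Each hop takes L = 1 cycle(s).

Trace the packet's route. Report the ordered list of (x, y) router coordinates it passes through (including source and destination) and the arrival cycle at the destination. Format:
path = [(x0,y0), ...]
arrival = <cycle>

path = [(3,1), (2,1), (1,1), (0,1), (0,0)]
arrival = 15

hop 0: (3,1) @ cyc 11
hop 1: (2,1) @ cyc 12  [W]
hop 2: (1,1) @ cyc 13  [W]
hop 3: (0,1) @ cyc 14  [W]
hop 4: (0,0) @ cyc 15  [S]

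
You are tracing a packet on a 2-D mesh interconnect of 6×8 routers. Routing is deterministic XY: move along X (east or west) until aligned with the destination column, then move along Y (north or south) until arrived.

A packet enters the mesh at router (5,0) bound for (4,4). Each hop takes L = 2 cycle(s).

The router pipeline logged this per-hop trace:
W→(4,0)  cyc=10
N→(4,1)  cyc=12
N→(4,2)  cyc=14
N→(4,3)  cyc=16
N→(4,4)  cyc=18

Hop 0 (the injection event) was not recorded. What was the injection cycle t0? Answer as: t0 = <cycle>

t0 = 8

At hop 1 the cycle is 10; in general cyc_k = t0 + kL.
t0 = cyc[1] − L = 10 − 2 = 8.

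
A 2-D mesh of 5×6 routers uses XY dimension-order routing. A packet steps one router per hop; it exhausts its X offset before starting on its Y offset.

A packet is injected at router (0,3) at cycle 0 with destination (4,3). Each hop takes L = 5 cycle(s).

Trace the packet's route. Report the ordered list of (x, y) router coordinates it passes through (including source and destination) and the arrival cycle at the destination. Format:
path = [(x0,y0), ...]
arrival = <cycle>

path = [(0,3), (1,3), (2,3), (3,3), (4,3)]
arrival = 20

src (0,3)  cyc=0
E→(1,3)  cyc=5
E→(2,3)  cyc=10
E→(3,3)  cyc=15
E→(4,3)  cyc=20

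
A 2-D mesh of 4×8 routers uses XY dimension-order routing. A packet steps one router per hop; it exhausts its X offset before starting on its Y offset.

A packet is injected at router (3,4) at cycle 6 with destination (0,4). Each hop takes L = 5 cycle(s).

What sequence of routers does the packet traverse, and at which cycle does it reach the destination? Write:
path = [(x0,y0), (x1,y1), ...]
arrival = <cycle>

path = [(3,4), (2,4), (1,4), (0,4)]
arrival = 21

src (3,4)  cyc=6
W→(2,4)  cyc=11
W→(1,4)  cyc=16
W→(0,4)  cyc=21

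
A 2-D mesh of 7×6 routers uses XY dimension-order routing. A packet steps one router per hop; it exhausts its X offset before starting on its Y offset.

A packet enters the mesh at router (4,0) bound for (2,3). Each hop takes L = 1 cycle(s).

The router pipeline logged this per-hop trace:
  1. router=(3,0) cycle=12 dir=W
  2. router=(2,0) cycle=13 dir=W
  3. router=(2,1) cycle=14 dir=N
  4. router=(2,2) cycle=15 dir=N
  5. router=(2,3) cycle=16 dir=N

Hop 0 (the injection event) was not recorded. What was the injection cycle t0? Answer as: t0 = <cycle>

At hop 1 the cycle is 12; in general cyc_k = t0 + kL.
Therefore t0 = 12 − L = 11.

t0 = 11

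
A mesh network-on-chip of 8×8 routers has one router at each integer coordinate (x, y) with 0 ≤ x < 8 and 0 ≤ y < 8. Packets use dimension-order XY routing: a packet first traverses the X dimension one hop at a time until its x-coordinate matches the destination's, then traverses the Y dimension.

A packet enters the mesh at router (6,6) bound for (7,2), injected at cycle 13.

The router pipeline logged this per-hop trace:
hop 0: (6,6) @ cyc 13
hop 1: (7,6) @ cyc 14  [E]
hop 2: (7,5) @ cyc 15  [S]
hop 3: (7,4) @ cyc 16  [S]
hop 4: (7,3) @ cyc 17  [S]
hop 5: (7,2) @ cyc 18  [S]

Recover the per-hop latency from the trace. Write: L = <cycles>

L = 1

From hop 0 (13) to hop 1 (14): +1 cycles.
Per-hop latency L = Δcyc = 1.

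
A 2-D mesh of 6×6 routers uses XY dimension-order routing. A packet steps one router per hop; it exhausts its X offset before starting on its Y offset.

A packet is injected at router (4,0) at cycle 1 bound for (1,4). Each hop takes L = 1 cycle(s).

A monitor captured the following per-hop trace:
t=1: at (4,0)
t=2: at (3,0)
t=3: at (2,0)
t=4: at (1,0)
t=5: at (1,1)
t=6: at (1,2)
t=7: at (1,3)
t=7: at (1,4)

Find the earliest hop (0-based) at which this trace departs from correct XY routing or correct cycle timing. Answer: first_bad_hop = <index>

check 1→ d=(-1,0) cyc+1: ok
check 2→ d=(-1,0) cyc+1: ok
check 3→ d=(-1,0) cyc+1: ok
check 4→ d=(0,1) cyc+1: ok
check 5→ d=(0,1) cyc+1: ok
check 6→ d=(0,1) cyc+1: ok
check 7→ d=(0,1) cyc+0: BAD: Δcyc=0≠L

first_bad_hop = 7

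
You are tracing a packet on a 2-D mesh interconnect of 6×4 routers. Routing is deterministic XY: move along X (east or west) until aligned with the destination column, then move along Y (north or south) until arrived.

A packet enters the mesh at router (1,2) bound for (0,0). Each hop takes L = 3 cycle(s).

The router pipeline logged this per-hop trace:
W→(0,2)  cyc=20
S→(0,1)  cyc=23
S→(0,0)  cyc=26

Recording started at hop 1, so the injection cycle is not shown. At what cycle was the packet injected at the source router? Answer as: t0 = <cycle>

t0 = 17

At hop 1 the cycle is 20; in general cyc_k = t0 + kL.
Subtract one hop: t0 = 20 − 3 = 17.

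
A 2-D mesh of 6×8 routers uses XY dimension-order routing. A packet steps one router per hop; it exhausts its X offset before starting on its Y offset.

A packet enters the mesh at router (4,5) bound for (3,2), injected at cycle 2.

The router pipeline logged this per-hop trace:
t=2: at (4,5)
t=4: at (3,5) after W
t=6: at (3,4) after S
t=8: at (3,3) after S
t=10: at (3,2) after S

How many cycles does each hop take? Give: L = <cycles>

L = 2

Δcyc across hop 0→1: 4 − 2 = 2.
One hop costs L cycles, so L = 2.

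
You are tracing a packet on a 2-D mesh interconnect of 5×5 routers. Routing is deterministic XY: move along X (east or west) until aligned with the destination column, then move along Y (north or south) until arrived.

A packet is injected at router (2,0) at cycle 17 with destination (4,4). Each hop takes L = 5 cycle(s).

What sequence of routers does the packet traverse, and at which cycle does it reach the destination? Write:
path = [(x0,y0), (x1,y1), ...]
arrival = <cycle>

path = [(2,0), (3,0), (4,0), (4,1), (4,2), (4,3), (4,4)]
arrival = 47

src (2,0)  cyc=17
E→(3,0)  cyc=22
E→(4,0)  cyc=27
N→(4,1)  cyc=32
N→(4,2)  cyc=37
N→(4,3)  cyc=42
N→(4,4)  cyc=47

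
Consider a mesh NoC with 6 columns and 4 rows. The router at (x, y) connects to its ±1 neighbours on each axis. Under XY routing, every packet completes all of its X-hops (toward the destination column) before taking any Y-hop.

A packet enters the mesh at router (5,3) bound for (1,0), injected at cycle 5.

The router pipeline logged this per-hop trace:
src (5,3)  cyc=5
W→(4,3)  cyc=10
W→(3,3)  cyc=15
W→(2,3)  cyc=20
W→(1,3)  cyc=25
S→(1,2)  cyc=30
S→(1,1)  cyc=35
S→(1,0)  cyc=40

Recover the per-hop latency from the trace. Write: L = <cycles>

L = 5

Between hops 0 and 1 the cycle counter advances 10 − 5 = 5.
Per-hop latency L = Δcyc = 5.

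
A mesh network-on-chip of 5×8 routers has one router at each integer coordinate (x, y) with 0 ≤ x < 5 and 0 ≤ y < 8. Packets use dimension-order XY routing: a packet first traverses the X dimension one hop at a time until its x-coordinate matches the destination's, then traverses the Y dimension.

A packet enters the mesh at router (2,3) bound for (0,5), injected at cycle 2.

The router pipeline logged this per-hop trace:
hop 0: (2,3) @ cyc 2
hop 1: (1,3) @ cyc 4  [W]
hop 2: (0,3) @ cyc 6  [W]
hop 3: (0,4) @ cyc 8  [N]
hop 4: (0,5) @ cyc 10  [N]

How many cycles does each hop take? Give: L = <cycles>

From hop 0 (2) to hop 1 (4): +2 cycles.
Each hop adds L, hence L = 2.

L = 2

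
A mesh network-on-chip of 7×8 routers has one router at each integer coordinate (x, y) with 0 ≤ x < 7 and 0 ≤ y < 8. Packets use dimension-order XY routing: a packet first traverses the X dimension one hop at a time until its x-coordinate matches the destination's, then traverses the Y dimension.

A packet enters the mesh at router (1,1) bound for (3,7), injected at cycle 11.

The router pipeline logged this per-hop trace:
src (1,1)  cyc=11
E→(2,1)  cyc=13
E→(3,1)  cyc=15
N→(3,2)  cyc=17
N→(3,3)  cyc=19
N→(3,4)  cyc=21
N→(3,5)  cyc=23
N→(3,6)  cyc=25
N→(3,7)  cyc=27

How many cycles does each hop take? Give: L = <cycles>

From hop 0 (11) to hop 1 (13): +2 cycles.
Per-hop latency L = Δcyc = 2.

L = 2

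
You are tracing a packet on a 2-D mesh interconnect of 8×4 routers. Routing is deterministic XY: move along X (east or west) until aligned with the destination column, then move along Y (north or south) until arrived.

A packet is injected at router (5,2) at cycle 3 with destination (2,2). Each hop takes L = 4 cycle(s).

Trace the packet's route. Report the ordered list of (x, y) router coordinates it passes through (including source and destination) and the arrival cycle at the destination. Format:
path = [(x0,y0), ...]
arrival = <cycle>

  0. router=(5,2) cycle=3 (inject)
  1. router=(4,2) cycle=7 dir=W
  2. router=(3,2) cycle=11 dir=W
  3. router=(2,2) cycle=15 dir=W

path = [(5,2), (4,2), (3,2), (2,2)]
arrival = 15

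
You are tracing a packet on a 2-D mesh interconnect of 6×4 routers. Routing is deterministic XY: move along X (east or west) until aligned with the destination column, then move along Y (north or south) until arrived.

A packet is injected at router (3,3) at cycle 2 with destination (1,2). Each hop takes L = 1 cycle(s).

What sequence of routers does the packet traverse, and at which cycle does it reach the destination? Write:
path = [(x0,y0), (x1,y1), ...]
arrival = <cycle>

path = [(3,3), (2,3), (1,3), (1,2)]
arrival = 5

#0 — 3,3 | c2
#1 — 2,3 | c3 | W
#2 — 1,3 | c4 | W
#3 — 1,2 | c5 | S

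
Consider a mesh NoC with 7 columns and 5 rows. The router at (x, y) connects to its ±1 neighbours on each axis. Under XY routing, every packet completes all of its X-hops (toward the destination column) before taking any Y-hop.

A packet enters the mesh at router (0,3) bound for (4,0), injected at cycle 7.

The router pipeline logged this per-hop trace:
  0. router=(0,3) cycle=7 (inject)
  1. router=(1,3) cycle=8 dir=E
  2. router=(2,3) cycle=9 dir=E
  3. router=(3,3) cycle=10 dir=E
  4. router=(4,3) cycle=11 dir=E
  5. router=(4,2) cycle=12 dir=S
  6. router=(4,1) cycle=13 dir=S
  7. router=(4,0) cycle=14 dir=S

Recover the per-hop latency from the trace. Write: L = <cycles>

L = 1

Δcyc across hop 0→1: 8 − 7 = 1.
That increment is L by definition: L = 1.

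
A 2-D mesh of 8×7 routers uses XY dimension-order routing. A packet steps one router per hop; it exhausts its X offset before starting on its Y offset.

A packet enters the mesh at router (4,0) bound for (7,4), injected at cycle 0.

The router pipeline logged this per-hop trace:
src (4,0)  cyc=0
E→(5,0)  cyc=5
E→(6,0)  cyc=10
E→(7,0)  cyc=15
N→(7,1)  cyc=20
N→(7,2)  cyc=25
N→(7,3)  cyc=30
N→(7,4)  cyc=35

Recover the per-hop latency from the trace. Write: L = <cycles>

L = 5

Between hops 0 and 1 the cycle counter advances 5 − 0 = 5.
One hop costs L cycles, so L = 5.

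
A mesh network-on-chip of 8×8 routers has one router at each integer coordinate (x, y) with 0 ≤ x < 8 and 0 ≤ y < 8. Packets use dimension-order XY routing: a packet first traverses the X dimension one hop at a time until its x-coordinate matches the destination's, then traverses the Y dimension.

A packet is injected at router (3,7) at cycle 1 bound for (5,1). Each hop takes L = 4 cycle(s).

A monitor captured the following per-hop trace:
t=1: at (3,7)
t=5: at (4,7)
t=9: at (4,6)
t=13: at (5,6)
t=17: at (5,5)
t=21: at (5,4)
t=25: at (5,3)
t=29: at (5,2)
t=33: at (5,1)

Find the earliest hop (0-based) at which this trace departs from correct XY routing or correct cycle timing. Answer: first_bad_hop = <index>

first_bad_hop = 2

[1] (+1,+0) / 4c ⇒ ok
[2] (+0,-1) / 4c ⇒ BAD: Y-move but x=4≠5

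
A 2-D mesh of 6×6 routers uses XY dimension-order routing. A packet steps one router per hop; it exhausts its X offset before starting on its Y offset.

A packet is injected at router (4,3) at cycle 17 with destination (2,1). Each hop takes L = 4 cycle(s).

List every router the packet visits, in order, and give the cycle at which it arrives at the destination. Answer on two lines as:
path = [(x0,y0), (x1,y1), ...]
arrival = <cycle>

#0 — 4,3 | c17
#1 — 3,3 | c21 | W
#2 — 2,3 | c25 | W
#3 — 2,2 | c29 | S
#4 — 2,1 | c33 | S

path = [(4,3), (3,3), (2,3), (2,2), (2,1)]
arrival = 33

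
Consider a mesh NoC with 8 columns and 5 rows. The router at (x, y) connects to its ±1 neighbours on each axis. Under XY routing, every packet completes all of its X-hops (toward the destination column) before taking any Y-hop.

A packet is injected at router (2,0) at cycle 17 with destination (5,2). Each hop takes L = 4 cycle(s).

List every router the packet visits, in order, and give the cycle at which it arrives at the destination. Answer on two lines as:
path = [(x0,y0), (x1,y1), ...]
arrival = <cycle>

path = [(2,0), (3,0), (4,0), (5,0), (5,1), (5,2)]
arrival = 37

  0. router=(2,0) cycle=17 (inject)
  1. router=(3,0) cycle=21 dir=E
  2. router=(4,0) cycle=25 dir=E
  3. router=(5,0) cycle=29 dir=E
  4. router=(5,1) cycle=33 dir=N
  5. router=(5,2) cycle=37 dir=N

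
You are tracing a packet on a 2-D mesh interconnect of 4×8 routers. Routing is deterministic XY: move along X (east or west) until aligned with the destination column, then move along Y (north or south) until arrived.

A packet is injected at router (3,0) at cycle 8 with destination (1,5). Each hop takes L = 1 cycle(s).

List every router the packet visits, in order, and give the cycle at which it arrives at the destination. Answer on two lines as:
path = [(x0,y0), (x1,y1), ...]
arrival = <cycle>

path = [(3,0), (2,0), (1,0), (1,1), (1,2), (1,3), (1,4), (1,5)]
arrival = 15

src (3,0)  cyc=8
W→(2,0)  cyc=9
W→(1,0)  cyc=10
N→(1,1)  cyc=11
N→(1,2)  cyc=12
N→(1,3)  cyc=13
N→(1,4)  cyc=14
N→(1,5)  cyc=15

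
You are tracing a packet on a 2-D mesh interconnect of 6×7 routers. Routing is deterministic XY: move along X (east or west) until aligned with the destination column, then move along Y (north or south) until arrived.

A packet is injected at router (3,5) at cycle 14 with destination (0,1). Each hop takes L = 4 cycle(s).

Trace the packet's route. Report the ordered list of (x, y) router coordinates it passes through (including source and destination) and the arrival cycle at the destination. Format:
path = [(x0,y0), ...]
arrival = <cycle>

hop 0: (3,5) @ cyc 14
hop 1: (2,5) @ cyc 18  [W]
hop 2: (1,5) @ cyc 22  [W]
hop 3: (0,5) @ cyc 26  [W]
hop 4: (0,4) @ cyc 30  [S]
hop 5: (0,3) @ cyc 34  [S]
hop 6: (0,2) @ cyc 38  [S]
hop 7: (0,1) @ cyc 42  [S]

path = [(3,5), (2,5), (1,5), (0,5), (0,4), (0,3), (0,2), (0,1)]
arrival = 42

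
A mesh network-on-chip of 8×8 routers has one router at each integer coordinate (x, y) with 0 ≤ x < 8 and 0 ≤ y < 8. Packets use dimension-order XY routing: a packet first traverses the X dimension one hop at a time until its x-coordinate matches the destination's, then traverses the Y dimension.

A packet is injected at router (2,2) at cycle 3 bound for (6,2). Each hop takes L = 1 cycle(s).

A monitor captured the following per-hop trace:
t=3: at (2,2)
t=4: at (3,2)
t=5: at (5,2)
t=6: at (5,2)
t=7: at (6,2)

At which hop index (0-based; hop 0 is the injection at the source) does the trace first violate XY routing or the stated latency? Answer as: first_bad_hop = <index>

first_bad_hop = 2

hop 1: step (+1,+0), +1 cyc — ok
hop 2: step (+2,+0), +1 cyc — BAD: non-unit step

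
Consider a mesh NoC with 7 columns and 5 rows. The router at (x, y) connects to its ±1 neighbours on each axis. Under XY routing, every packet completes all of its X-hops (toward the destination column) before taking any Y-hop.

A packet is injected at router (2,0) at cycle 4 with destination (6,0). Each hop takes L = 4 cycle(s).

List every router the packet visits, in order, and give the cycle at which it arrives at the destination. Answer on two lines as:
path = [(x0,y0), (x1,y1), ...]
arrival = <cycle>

[0] x=2 y=0 t=4
[1] x=3 y=0 t=8 →E
[2] x=4 y=0 t=12 →E
[3] x=5 y=0 t=16 →E
[4] x=6 y=0 t=20 →E

path = [(2,0), (3,0), (4,0), (5,0), (6,0)]
arrival = 20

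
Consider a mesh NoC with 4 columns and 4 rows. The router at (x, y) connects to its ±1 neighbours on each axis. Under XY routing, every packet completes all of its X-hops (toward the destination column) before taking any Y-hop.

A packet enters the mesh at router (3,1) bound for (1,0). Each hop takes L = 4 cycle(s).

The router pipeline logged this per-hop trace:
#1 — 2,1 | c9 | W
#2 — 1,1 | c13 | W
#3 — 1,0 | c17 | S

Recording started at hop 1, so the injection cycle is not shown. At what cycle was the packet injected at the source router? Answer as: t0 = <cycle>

cyc[1] = 9 and cyc[k] = t0 + k·L for every k.
Therefore t0 = 9 − L = 5.

t0 = 5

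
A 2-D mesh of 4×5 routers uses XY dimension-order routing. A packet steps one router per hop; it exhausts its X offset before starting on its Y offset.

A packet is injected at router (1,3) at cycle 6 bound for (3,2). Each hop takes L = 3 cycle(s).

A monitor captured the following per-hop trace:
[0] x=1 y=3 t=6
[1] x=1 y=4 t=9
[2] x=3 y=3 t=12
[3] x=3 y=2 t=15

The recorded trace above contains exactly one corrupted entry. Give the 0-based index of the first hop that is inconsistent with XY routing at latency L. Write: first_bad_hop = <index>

[1] (+0,+1) / 3c ⇒ BAD: Y-move but x=1≠3

first_bad_hop = 1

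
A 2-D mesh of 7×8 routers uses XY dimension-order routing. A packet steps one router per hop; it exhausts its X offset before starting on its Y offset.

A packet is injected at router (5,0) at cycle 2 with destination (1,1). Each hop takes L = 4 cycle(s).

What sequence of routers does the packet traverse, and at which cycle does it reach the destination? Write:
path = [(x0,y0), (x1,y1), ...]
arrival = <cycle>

path = [(5,0), (4,0), (3,0), (2,0), (1,0), (1,1)]
arrival = 22

[0] x=5 y=0 t=2
[1] x=4 y=0 t=6 →W
[2] x=3 y=0 t=10 →W
[3] x=2 y=0 t=14 →W
[4] x=1 y=0 t=18 →W
[5] x=1 y=1 t=22 →N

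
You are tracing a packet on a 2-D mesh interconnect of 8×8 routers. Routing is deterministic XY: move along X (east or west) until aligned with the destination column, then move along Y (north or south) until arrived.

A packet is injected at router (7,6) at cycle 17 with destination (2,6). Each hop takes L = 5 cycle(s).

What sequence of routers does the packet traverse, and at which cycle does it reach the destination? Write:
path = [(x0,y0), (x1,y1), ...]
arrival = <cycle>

hop 0: (7,6) @ cyc 17
hop 1: (6,6) @ cyc 22  [W]
hop 2: (5,6) @ cyc 27  [W]
hop 3: (4,6) @ cyc 32  [W]
hop 4: (3,6) @ cyc 37  [W]
hop 5: (2,6) @ cyc 42  [W]

path = [(7,6), (6,6), (5,6), (4,6), (3,6), (2,6)]
arrival = 42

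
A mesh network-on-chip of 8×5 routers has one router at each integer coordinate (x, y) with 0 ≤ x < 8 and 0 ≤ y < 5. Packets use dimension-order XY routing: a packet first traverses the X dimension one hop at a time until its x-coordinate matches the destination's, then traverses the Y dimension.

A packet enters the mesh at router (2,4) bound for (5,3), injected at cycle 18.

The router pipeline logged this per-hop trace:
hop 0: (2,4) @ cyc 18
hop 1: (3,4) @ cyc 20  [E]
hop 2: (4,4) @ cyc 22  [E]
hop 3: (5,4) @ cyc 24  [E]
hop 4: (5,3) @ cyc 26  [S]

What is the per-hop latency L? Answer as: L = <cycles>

From hop 0 (18) to hop 1 (20): +2 cycles.
Each hop adds L, hence L = 2.

L = 2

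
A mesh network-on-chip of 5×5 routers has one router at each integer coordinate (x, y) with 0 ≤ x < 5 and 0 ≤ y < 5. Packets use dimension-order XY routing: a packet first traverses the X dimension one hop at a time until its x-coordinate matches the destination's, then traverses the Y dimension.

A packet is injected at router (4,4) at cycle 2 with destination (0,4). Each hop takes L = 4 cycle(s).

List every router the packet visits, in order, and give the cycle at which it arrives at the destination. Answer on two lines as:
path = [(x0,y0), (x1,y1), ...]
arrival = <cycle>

#0 — 4,4 | c2
#1 — 3,4 | c6 | W
#2 — 2,4 | c10 | W
#3 — 1,4 | c14 | W
#4 — 0,4 | c18 | W

path = [(4,4), (3,4), (2,4), (1,4), (0,4)]
arrival = 18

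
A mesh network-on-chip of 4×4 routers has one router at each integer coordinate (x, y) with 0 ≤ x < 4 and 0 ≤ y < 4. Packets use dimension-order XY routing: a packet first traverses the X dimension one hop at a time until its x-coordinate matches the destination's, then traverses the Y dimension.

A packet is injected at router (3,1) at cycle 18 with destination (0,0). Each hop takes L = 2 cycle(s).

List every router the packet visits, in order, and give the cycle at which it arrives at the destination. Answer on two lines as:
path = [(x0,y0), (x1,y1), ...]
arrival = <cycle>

path = [(3,1), (2,1), (1,1), (0,1), (0,0)]
arrival = 26

#0 — 3,1 | c18
#1 — 2,1 | c20 | W
#2 — 1,1 | c22 | W
#3 — 0,1 | c24 | W
#4 — 0,0 | c26 | S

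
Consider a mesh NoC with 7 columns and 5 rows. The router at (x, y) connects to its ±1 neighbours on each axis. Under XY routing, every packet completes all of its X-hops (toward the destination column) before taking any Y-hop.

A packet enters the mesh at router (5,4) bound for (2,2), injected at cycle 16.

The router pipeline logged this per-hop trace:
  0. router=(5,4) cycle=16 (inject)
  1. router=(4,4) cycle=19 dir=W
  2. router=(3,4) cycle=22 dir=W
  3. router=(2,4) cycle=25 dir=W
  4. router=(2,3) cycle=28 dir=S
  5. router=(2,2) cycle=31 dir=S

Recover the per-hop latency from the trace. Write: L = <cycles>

Δcyc across hop 0→1: 19 − 16 = 3.
Per-hop latency L = Δcyc = 3.

L = 3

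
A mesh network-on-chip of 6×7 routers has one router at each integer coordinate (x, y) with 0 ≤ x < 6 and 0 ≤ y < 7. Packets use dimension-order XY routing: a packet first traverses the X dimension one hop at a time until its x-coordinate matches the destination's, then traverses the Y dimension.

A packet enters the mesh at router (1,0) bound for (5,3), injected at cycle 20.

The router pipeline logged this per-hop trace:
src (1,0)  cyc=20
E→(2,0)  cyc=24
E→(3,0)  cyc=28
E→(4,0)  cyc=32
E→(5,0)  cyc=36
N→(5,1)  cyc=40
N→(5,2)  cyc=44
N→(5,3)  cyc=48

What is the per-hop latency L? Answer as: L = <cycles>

L = 4

Δcyc across hop 0→1: 24 − 20 = 4.
One hop costs L cycles, so L = 4.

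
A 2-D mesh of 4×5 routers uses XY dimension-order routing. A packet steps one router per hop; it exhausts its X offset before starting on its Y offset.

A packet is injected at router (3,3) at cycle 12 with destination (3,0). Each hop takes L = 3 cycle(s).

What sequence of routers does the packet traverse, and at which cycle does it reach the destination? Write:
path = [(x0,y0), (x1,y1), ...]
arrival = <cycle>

path = [(3,3), (3,2), (3,1), (3,0)]
arrival = 21

  0. router=(3,3) cycle=12 (inject)
  1. router=(3,2) cycle=15 dir=S
  2. router=(3,1) cycle=18 dir=S
  3. router=(3,0) cycle=21 dir=S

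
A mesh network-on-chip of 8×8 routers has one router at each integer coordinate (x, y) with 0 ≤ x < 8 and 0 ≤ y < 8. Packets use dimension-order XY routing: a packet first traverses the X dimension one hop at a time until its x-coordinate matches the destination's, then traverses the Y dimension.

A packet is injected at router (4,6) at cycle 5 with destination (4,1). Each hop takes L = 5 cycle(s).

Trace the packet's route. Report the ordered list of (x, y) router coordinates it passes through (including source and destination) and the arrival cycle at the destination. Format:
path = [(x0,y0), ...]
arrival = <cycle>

path = [(4,6), (4,5), (4,4), (4,3), (4,2), (4,1)]
arrival = 30

hop 0: (4,6) @ cyc 5
hop 1: (4,5) @ cyc 10  [S]
hop 2: (4,4) @ cyc 15  [S]
hop 3: (4,3) @ cyc 20  [S]
hop 4: (4,2) @ cyc 25  [S]
hop 5: (4,1) @ cyc 30  [S]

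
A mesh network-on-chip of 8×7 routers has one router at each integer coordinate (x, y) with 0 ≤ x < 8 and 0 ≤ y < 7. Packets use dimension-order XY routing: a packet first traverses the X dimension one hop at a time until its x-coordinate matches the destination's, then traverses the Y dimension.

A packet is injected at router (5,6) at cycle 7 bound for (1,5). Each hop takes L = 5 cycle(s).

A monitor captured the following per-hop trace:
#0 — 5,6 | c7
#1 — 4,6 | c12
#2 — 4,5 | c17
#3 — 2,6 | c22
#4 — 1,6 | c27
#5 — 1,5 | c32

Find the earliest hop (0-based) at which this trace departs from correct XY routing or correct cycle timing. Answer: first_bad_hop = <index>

first_bad_hop = 2

[1] (-1,+0) / 5c ⇒ ok
[2] (+0,-1) / 5c ⇒ BAD: Y-move but x=4≠1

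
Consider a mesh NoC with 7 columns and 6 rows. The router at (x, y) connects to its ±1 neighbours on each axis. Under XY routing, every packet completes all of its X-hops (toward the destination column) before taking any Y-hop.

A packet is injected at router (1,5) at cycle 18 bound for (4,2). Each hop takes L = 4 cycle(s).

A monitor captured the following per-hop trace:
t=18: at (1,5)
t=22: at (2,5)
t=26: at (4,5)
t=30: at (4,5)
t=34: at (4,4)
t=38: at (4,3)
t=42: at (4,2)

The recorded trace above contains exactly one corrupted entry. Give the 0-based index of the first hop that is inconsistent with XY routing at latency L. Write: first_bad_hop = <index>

[1] (+1,+0) / 4c ⇒ ok
[2] (+2,+0) / 4c ⇒ BAD: non-unit step

first_bad_hop = 2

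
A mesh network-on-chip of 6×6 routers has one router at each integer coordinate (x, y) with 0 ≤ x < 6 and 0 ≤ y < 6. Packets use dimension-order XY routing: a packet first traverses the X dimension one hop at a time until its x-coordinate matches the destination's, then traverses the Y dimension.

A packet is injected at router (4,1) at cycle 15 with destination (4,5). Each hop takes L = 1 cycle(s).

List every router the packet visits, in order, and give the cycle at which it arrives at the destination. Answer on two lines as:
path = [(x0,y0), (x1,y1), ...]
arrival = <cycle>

t=15: at (4,1)
t=16: at (4,2) after N
t=17: at (4,3) after N
t=18: at (4,4) after N
t=19: at (4,5) after N

path = [(4,1), (4,2), (4,3), (4,4), (4,5)]
arrival = 19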